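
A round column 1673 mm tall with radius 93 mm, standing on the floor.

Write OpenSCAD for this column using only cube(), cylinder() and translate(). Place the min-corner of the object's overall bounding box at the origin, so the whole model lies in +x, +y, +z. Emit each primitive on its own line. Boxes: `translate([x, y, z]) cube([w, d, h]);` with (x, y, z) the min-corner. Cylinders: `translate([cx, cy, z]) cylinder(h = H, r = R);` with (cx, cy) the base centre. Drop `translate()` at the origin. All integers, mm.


translate([93, 93, 0]) cylinder(h = 1673, r = 93);


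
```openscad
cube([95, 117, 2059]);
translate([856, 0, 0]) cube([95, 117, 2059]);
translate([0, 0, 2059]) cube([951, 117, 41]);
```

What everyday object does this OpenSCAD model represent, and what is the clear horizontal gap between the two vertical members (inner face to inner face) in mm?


A door frame. The clear opening width is 761 mm.

Two 2059 mm tall posts with a header on top — a door frame. The left jamb is 95 mm wide at x = 0; the right jamb starts at x = 856. The clear opening is 856 − 95 = 761 mm.


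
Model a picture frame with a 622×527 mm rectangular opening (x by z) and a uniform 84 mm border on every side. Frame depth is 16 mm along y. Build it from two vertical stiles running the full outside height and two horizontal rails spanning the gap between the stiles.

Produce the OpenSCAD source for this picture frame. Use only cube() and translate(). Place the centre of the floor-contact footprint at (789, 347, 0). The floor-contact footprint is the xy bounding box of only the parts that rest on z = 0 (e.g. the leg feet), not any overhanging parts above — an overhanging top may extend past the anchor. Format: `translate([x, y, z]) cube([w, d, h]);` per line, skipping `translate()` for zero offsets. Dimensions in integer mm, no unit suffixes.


translate([394, 339, 0]) cube([84, 16, 695]);
translate([1100, 339, 0]) cube([84, 16, 695]);
translate([478, 339, 0]) cube([622, 16, 84]);
translate([478, 339, 611]) cube([622, 16, 84]);


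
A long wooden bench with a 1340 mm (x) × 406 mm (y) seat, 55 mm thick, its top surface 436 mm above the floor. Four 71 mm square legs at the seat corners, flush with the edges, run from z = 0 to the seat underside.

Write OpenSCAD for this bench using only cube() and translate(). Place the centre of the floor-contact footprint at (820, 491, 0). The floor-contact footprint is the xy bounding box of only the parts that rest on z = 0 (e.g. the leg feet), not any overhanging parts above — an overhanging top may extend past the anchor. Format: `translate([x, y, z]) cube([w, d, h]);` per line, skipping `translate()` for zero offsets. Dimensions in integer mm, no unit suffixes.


translate([150, 288, 381]) cube([1340, 406, 55]);
translate([150, 288, 0]) cube([71, 71, 381]);
translate([150, 623, 0]) cube([71, 71, 381]);
translate([1419, 288, 0]) cube([71, 71, 381]);
translate([1419, 623, 0]) cube([71, 71, 381]);


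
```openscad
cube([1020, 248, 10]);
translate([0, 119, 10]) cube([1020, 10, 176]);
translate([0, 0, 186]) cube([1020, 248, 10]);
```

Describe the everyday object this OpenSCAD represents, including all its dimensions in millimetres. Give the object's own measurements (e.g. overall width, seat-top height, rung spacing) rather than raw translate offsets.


An I-beam lying along x, 1020 mm long. Overall section height 196 mm. Two flanges 248 mm wide (y) and 10 mm thick, one on the floor and one at the top; a web 10 mm thick runs between them, centred on the flange width.


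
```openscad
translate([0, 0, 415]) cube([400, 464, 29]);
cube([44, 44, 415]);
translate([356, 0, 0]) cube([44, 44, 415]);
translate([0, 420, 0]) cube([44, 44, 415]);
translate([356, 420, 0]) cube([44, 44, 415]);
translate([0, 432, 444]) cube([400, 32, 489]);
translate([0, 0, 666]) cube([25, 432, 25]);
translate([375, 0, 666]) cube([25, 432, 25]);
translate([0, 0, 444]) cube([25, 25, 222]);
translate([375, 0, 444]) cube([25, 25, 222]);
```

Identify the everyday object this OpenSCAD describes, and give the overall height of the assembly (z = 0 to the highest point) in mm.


A chair. The overall height is 933 mm.

A slab on four corner posts with a tall panel at the back — a chair. The seat slab sits at z = 415 with thickness 29, and the 489 mm backrest starts at the seat top, so the overall height is 415 + 29 + 489 = 933 mm.


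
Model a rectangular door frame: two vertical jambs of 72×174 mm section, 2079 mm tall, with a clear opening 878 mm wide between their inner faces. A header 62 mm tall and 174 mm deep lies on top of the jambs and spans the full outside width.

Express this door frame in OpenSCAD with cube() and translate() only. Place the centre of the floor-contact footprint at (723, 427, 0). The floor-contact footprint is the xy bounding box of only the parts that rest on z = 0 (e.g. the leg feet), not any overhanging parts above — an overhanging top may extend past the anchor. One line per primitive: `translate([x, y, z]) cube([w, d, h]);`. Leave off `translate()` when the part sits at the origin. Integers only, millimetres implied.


translate([212, 340, 0]) cube([72, 174, 2079]);
translate([1162, 340, 0]) cube([72, 174, 2079]);
translate([212, 340, 2079]) cube([1022, 174, 62]);


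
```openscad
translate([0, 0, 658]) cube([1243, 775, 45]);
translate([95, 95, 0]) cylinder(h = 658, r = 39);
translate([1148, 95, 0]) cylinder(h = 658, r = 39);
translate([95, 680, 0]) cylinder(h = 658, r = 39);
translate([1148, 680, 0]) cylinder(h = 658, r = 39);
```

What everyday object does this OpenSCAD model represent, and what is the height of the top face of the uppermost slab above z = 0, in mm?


A table. The table height is 703 mm.

A 1243×775×45 slab sits at z = 658 on four Ø78 mm round legs — a table. The top surface is at 658 + 45 = 703 mm.


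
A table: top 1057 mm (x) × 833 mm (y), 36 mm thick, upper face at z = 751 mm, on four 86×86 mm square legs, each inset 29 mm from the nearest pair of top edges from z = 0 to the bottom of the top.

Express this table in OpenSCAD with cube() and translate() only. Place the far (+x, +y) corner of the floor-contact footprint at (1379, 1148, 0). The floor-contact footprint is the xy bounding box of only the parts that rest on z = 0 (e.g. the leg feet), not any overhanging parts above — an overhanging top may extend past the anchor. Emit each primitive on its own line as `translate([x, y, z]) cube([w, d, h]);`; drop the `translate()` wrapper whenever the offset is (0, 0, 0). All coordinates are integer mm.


translate([351, 344, 715]) cube([1057, 833, 36]);
translate([380, 373, 0]) cube([86, 86, 715]);
translate([1293, 373, 0]) cube([86, 86, 715]);
translate([380, 1062, 0]) cube([86, 86, 715]);
translate([1293, 1062, 0]) cube([86, 86, 715]);


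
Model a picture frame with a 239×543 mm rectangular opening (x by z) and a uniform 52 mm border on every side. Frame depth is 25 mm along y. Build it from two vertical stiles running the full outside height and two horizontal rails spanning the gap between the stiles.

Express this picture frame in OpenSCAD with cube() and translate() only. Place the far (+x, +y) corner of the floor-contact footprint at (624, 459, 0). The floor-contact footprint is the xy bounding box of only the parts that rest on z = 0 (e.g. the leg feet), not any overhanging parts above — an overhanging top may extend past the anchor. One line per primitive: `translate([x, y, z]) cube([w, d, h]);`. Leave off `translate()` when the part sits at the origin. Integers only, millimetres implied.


translate([281, 434, 0]) cube([52, 25, 647]);
translate([572, 434, 0]) cube([52, 25, 647]);
translate([333, 434, 0]) cube([239, 25, 52]);
translate([333, 434, 595]) cube([239, 25, 52]);


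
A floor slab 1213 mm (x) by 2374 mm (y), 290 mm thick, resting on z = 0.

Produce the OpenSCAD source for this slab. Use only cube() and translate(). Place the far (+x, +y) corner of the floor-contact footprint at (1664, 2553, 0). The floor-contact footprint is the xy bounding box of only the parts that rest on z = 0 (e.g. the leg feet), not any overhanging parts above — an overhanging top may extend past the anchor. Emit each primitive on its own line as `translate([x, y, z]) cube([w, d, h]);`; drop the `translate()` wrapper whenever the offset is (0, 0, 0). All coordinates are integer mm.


translate([451, 179, 0]) cube([1213, 2374, 290]);


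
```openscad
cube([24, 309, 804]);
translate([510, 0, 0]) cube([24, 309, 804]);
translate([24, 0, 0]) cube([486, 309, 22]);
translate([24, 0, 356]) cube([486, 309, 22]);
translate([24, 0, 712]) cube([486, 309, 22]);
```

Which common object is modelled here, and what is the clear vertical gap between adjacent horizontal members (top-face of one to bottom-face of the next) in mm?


A bookshelf. The clear shelf gap is 334 mm.

Two tall side panels with 3 horizontal boards between them — a bookshelf. The first two shelf undersides are at z = 0 and z = 356; with shelf thickness 22, the clear gap is 356 − 0 − 22 = 334 mm.


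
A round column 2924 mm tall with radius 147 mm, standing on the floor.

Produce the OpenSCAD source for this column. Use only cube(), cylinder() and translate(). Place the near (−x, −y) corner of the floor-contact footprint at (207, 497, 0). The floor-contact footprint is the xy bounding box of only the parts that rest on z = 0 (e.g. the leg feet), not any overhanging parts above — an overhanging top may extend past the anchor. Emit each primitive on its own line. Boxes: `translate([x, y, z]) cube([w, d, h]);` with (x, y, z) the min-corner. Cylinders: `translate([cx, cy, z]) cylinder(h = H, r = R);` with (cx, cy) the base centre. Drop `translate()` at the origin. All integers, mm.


translate([354, 644, 0]) cylinder(h = 2924, r = 147);


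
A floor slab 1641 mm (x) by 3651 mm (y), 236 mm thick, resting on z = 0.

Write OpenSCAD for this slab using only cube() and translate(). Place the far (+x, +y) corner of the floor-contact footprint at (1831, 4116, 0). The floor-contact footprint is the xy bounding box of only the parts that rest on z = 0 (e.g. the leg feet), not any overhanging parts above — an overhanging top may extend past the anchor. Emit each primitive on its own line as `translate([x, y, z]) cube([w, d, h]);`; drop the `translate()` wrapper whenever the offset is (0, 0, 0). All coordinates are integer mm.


translate([190, 465, 0]) cube([1641, 3651, 236]);


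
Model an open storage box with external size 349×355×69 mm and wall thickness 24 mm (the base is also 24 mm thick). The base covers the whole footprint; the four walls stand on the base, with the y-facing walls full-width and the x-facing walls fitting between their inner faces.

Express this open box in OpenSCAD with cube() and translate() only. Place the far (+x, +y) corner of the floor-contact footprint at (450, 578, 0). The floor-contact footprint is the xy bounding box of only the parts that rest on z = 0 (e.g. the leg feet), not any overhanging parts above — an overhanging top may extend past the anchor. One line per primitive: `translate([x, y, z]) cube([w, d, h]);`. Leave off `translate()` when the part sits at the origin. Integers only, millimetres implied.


translate([101, 223, 0]) cube([349, 355, 24]);
translate([101, 223, 24]) cube([349, 24, 45]);
translate([101, 554, 24]) cube([349, 24, 45]);
translate([101, 247, 24]) cube([24, 307, 45]);
translate([426, 247, 24]) cube([24, 307, 45]);


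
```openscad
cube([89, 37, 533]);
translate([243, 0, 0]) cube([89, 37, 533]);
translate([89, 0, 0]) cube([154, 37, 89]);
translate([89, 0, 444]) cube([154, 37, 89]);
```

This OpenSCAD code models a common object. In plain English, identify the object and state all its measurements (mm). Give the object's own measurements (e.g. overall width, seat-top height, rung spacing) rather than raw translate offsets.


A rectangular picture frame lying in the x–z plane (depth along y). The opening is 154 mm wide (x) by 355 mm tall (z), surrounded by a border 89 mm wide on all four sides. The frame is 37 mm deep and is made of two full-height vertical stiles with two horizontal rails fitted between them.


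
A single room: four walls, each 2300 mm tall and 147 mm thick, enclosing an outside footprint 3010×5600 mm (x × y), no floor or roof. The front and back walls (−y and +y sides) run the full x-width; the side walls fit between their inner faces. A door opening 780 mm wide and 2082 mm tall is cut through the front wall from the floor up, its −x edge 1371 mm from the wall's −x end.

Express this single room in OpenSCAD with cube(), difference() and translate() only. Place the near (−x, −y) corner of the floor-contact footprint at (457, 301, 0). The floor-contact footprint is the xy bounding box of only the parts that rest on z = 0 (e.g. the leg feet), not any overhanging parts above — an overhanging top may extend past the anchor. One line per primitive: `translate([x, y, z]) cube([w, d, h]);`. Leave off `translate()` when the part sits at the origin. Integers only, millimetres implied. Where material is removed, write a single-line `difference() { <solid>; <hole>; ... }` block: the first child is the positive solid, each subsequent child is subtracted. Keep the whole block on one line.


difference() { translate([457, 301, 0]) cube([3010, 147, 2300]); translate([1828, 301, 0]) cube([780, 147, 2082]); }
translate([457, 5754, 0]) cube([3010, 147, 2300]);
translate([457, 448, 0]) cube([147, 5306, 2300]);
translate([3320, 448, 0]) cube([147, 5306, 2300]);


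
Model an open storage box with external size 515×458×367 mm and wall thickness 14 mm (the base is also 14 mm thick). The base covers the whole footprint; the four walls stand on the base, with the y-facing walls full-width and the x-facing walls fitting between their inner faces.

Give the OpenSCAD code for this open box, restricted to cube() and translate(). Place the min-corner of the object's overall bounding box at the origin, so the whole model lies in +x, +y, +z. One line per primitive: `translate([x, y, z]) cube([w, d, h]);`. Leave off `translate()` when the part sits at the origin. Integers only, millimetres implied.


cube([515, 458, 14]);
translate([0, 0, 14]) cube([515, 14, 353]);
translate([0, 444, 14]) cube([515, 14, 353]);
translate([0, 14, 14]) cube([14, 430, 353]);
translate([501, 14, 14]) cube([14, 430, 353]);


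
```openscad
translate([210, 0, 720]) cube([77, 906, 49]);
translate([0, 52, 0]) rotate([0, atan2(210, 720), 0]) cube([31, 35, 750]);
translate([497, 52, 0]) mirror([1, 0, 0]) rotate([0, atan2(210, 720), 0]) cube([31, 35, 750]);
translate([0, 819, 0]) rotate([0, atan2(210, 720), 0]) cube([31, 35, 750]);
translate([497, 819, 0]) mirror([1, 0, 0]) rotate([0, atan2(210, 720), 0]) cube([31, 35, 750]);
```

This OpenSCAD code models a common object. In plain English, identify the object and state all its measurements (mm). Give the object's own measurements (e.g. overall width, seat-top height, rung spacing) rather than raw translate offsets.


A sawhorse. A 77×906×49 mm beam (x, y, z) sits on two A-frame leg pairs. Each pair is two raked legs of 31×35 mm section (35 mm along y) splaying symmetrically in x. Each leg rises 720 mm vertically over 210 mm of horizontal reach and is 750 mm long along its own axis. Every leg's outer bottom edge rests on the floor and its outer top edge meets a bottom edge of the beam — the left legs (tilting toward +x) meet the beam's −x bottom edge, the right legs (their mirror images, tilting toward −x) meet its +x bottom edge — so the leg tops tuck under the beam, the beam's underside is 720 mm above the floor, and the feet are 497 mm apart outside-to-outside with the beam centred between them. The two leg pairs are set in 52 mm from either end of the beam.


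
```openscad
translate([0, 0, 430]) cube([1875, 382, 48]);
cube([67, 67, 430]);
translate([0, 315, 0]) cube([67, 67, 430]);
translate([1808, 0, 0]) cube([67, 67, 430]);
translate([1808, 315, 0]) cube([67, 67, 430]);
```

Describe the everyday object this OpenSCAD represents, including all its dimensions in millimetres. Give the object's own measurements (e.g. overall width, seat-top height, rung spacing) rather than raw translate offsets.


A bench: a 1875×382 mm seat slab, 48 mm thick, top at z = 478 mm, on four 67×67 mm square legs flush with the seat corners and standing on z = 0.


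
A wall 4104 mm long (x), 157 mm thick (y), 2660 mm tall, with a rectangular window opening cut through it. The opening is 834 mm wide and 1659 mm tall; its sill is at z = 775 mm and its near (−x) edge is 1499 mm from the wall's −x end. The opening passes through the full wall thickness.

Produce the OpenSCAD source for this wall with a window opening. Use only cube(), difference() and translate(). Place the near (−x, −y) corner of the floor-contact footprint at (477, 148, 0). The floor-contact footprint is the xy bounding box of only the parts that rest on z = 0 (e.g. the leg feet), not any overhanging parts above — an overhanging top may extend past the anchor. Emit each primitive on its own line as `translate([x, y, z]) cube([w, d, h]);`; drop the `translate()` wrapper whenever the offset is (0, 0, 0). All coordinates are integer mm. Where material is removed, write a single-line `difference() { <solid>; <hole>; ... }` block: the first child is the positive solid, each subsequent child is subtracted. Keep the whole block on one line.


difference() { translate([477, 148, 0]) cube([4104, 157, 2660]); translate([1976, 148, 775]) cube([834, 157, 1659]); }


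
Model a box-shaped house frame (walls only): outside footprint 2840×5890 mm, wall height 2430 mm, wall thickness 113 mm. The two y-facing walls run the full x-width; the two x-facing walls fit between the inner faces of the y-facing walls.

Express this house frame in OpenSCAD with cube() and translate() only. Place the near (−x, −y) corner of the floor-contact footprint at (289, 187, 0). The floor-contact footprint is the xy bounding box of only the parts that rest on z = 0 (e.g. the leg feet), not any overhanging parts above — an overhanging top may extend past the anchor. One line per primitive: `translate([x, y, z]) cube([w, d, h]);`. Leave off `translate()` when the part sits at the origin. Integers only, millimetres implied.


translate([289, 187, 0]) cube([2840, 113, 2430]);
translate([289, 5964, 0]) cube([2840, 113, 2430]);
translate([289, 300, 0]) cube([113, 5664, 2430]);
translate([3016, 300, 0]) cube([113, 5664, 2430]);


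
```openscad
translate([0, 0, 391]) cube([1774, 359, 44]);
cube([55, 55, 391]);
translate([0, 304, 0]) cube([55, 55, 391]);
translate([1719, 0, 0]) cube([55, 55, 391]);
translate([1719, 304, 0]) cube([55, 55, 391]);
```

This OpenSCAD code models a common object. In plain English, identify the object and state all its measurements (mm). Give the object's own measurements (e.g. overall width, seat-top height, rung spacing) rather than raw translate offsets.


A long wooden bench with a 1774 mm (x) × 359 mm (y) seat, 44 mm thick, its top surface 435 mm above the floor. Four 55 mm square legs at the seat corners, flush with the edges, run from z = 0 to the seat underside.


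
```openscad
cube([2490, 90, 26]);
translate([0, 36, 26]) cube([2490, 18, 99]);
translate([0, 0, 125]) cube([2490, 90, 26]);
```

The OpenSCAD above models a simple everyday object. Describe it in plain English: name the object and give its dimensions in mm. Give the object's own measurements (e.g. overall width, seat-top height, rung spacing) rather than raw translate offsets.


An I-beam lying along x, 2490 mm long. Overall section height 151 mm. Two flanges 90 mm wide (y) and 26 mm thick, one on the floor and one at the top; a web 18 mm thick runs between them, centred on the flange width.


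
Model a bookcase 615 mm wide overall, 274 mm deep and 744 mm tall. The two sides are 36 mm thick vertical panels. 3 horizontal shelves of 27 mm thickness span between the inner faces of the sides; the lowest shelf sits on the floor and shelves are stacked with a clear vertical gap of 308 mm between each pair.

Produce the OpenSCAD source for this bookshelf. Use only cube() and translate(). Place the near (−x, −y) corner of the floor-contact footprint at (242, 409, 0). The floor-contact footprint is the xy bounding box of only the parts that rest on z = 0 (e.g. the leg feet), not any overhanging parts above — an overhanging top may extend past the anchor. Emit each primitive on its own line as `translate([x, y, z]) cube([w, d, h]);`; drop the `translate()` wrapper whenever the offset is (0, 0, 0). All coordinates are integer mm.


translate([242, 409, 0]) cube([36, 274, 744]);
translate([821, 409, 0]) cube([36, 274, 744]);
translate([278, 409, 0]) cube([543, 274, 27]);
translate([278, 409, 335]) cube([543, 274, 27]);
translate([278, 409, 670]) cube([543, 274, 27]);


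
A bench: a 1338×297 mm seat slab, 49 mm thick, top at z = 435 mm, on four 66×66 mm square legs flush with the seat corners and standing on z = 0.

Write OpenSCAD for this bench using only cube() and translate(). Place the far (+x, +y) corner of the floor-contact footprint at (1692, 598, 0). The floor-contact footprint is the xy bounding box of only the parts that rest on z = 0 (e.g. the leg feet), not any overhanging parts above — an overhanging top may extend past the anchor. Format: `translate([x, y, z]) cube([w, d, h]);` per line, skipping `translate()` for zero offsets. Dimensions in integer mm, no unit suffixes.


translate([354, 301, 386]) cube([1338, 297, 49]);
translate([354, 301, 0]) cube([66, 66, 386]);
translate([354, 532, 0]) cube([66, 66, 386]);
translate([1626, 301, 0]) cube([66, 66, 386]);
translate([1626, 532, 0]) cube([66, 66, 386]);


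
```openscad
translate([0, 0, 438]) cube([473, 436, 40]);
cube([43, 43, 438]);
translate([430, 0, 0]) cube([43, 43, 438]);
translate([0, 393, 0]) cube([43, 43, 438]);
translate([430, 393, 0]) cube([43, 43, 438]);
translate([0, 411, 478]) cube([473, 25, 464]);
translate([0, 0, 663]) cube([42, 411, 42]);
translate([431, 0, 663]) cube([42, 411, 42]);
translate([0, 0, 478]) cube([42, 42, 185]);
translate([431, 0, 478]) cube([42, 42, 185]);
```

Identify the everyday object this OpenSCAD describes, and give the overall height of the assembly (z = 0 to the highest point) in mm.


A chair. The overall height is 942 mm.

A slab on four corner posts with a tall panel at the back — a chair. The seat slab sits at z = 438 with thickness 40, and the 464 mm backrest starts at the seat top, so the overall height is 438 + 40 + 464 = 942 mm.


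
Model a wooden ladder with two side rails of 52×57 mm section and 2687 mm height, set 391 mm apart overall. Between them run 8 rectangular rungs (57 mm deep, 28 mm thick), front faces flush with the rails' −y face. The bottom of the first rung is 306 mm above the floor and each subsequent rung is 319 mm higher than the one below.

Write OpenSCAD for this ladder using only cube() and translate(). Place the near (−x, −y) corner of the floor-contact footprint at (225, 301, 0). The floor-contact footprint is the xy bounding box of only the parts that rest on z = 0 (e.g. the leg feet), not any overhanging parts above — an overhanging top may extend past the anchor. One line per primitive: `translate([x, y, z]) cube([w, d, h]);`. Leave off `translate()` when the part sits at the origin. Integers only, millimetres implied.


translate([225, 301, 0]) cube([52, 57, 2687]);
translate([564, 301, 0]) cube([52, 57, 2687]);
translate([277, 301, 306]) cube([287, 57, 28]);
translate([277, 301, 625]) cube([287, 57, 28]);
translate([277, 301, 944]) cube([287, 57, 28]);
translate([277, 301, 1263]) cube([287, 57, 28]);
translate([277, 301, 1582]) cube([287, 57, 28]);
translate([277, 301, 1901]) cube([287, 57, 28]);
translate([277, 301, 2220]) cube([287, 57, 28]);
translate([277, 301, 2539]) cube([287, 57, 28]);


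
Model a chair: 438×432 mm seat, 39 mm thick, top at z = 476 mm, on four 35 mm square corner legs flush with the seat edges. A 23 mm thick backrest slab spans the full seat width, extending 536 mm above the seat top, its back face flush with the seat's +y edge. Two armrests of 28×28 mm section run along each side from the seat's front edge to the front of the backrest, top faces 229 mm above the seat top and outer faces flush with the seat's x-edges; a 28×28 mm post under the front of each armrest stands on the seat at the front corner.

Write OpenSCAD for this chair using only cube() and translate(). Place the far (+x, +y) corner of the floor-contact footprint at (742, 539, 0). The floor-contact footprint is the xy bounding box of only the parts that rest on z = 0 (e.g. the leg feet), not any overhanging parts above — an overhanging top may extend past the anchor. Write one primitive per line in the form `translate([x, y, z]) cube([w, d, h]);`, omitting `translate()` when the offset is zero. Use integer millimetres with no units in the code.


translate([304, 107, 437]) cube([438, 432, 39]);
translate([304, 107, 0]) cube([35, 35, 437]);
translate([707, 107, 0]) cube([35, 35, 437]);
translate([304, 504, 0]) cube([35, 35, 437]);
translate([707, 504, 0]) cube([35, 35, 437]);
translate([304, 516, 476]) cube([438, 23, 536]);
translate([304, 107, 677]) cube([28, 409, 28]);
translate([714, 107, 677]) cube([28, 409, 28]);
translate([304, 107, 476]) cube([28, 28, 201]);
translate([714, 107, 476]) cube([28, 28, 201]);


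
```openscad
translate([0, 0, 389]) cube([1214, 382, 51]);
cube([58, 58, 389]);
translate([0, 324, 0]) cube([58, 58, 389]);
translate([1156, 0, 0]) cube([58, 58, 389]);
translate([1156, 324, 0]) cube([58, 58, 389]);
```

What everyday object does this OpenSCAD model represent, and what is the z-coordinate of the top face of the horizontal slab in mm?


A bench. The seat-top height is 440 mm.

A long slab on four corner posts — a bench. The slab sits at z = 389 with thickness 51, so the top is 389 + 51 = 440 mm.


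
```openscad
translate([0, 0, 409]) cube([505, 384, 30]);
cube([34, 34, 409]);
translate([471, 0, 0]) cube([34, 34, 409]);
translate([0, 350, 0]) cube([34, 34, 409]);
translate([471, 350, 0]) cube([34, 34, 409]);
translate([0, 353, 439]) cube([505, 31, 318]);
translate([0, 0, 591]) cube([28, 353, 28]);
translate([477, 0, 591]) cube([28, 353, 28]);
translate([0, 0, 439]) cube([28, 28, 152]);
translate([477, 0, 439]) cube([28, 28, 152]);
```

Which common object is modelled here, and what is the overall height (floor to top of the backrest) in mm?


A chair. The overall height is 757 mm.

A slab on four corner posts with a tall panel at the back — a chair. The seat slab sits at z = 409 with thickness 30, and the 318 mm backrest starts at the seat top, so the overall height is 409 + 30 + 318 = 757 mm.


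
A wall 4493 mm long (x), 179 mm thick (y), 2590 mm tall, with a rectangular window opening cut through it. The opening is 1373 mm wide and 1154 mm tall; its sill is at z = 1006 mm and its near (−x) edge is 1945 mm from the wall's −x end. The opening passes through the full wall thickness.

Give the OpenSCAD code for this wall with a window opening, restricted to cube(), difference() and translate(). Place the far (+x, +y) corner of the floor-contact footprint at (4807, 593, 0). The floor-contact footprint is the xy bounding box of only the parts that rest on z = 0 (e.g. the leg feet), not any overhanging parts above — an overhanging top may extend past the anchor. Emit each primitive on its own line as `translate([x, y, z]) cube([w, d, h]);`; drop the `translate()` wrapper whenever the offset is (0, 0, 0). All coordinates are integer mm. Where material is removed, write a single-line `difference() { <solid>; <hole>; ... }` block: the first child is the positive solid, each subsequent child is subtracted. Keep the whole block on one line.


difference() { translate([314, 414, 0]) cube([4493, 179, 2590]); translate([2259, 414, 1006]) cube([1373, 179, 1154]); }


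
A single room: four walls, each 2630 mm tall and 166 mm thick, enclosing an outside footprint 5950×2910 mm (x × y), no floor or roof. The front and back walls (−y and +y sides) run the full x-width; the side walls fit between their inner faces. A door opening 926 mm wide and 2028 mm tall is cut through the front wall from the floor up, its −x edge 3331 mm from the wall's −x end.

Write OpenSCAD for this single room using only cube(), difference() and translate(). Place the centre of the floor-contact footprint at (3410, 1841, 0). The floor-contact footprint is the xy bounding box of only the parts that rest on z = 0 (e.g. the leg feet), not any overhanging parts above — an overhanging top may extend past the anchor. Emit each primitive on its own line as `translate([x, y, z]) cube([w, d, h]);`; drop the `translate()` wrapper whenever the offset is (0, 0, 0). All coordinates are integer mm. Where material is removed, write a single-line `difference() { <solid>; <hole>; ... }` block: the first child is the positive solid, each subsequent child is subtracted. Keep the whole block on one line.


difference() { translate([435, 386, 0]) cube([5950, 166, 2630]); translate([3766, 386, 0]) cube([926, 166, 2028]); }
translate([435, 3130, 0]) cube([5950, 166, 2630]);
translate([435, 552, 0]) cube([166, 2578, 2630]);
translate([6219, 552, 0]) cube([166, 2578, 2630]);


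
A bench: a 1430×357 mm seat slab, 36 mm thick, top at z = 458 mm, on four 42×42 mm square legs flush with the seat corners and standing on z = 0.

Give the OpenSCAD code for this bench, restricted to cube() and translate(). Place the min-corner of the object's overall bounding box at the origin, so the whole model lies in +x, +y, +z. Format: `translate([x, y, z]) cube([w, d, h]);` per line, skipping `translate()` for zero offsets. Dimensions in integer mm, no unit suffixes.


translate([0, 0, 422]) cube([1430, 357, 36]);
cube([42, 42, 422]);
translate([0, 315, 0]) cube([42, 42, 422]);
translate([1388, 0, 0]) cube([42, 42, 422]);
translate([1388, 315, 0]) cube([42, 42, 422]);


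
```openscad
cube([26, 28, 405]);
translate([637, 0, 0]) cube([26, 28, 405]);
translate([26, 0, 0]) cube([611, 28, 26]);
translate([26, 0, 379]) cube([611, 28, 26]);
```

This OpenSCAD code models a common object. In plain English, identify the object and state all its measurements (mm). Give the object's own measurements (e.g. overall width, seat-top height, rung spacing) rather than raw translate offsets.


A rectangular picture frame lying in the x–z plane (depth along y). The opening is 611 mm wide (x) by 353 mm tall (z), surrounded by a border 26 mm wide on all four sides. The frame is 28 mm deep and is made of two full-height vertical stiles with two horizontal rails fitted between them.


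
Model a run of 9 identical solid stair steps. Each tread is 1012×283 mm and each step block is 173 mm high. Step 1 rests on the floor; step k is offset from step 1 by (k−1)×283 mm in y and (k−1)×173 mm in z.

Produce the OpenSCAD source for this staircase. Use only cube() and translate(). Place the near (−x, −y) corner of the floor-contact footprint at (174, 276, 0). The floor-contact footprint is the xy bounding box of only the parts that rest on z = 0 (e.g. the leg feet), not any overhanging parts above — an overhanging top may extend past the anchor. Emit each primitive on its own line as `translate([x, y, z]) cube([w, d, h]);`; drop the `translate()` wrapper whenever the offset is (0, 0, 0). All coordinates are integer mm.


translate([174, 276, 0]) cube([1012, 283, 173]);
translate([174, 559, 173]) cube([1012, 283, 173]);
translate([174, 842, 346]) cube([1012, 283, 173]);
translate([174, 1125, 519]) cube([1012, 283, 173]);
translate([174, 1408, 692]) cube([1012, 283, 173]);
translate([174, 1691, 865]) cube([1012, 283, 173]);
translate([174, 1974, 1038]) cube([1012, 283, 173]);
translate([174, 2257, 1211]) cube([1012, 283, 173]);
translate([174, 2540, 1384]) cube([1012, 283, 173]);


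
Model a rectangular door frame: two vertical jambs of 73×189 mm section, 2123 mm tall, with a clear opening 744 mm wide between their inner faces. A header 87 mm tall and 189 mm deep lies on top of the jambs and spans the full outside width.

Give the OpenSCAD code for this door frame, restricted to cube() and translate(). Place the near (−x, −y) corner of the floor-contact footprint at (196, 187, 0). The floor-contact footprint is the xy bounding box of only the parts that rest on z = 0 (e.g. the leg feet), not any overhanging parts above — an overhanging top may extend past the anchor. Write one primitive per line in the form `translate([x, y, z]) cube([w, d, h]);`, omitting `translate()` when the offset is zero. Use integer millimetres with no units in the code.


translate([196, 187, 0]) cube([73, 189, 2123]);
translate([1013, 187, 0]) cube([73, 189, 2123]);
translate([196, 187, 2123]) cube([890, 189, 87]);


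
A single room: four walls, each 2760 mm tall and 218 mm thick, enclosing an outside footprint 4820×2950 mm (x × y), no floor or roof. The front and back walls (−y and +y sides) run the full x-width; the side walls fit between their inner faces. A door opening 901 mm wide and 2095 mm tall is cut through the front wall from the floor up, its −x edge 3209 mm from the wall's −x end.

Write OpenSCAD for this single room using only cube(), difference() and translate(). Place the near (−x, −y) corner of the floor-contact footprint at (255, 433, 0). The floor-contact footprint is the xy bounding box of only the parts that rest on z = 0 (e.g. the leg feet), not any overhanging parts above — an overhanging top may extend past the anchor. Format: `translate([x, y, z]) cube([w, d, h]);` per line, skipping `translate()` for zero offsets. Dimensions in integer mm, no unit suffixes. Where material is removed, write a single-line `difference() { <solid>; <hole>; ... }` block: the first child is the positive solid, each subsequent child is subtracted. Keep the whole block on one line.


difference() { translate([255, 433, 0]) cube([4820, 218, 2760]); translate([3464, 433, 0]) cube([901, 218, 2095]); }
translate([255, 3165, 0]) cube([4820, 218, 2760]);
translate([255, 651, 0]) cube([218, 2514, 2760]);
translate([4857, 651, 0]) cube([218, 2514, 2760]);


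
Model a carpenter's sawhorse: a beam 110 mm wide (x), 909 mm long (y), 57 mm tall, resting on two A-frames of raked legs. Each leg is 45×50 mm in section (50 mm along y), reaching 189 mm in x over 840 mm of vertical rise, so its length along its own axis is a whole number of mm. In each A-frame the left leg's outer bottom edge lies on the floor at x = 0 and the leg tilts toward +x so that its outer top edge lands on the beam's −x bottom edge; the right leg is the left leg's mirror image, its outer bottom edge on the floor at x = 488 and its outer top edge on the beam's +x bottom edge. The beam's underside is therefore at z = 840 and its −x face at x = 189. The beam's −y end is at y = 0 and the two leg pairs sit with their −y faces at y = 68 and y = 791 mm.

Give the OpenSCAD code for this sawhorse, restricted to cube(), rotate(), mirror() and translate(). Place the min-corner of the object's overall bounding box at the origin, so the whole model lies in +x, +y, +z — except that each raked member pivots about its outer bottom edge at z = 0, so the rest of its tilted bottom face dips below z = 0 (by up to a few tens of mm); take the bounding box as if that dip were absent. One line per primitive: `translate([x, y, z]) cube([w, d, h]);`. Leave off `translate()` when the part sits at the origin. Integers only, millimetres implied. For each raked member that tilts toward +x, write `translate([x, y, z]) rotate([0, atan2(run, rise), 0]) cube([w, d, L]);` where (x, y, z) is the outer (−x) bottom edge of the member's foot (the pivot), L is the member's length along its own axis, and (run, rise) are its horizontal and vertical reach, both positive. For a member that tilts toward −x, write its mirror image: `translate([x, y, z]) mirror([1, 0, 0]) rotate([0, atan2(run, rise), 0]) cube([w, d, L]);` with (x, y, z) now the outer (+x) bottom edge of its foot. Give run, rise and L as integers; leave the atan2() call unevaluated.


translate([189, 0, 840]) cube([110, 909, 57]);
translate([0, 68, 0]) rotate([0, atan2(189, 840), 0]) cube([45, 50, 861]);
translate([488, 68, 0]) mirror([1, 0, 0]) rotate([0, atan2(189, 840), 0]) cube([45, 50, 861]);
translate([0, 791, 0]) rotate([0, atan2(189, 840), 0]) cube([45, 50, 861]);
translate([488, 791, 0]) mirror([1, 0, 0]) rotate([0, atan2(189, 840), 0]) cube([45, 50, 861]);


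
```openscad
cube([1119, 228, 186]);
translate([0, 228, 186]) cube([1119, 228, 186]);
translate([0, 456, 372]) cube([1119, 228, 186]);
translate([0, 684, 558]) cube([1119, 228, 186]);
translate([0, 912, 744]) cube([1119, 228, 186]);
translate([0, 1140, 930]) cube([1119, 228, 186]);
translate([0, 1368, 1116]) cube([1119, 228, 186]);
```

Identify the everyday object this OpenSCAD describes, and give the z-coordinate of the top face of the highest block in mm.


A staircase. The total rise is 1302 mm.

7 identical blocks, each offset up and back from the previous — a staircase. Each step is 186 mm tall and there are 7 of them, so the total rise is 7 × 186 = 1302 mm.


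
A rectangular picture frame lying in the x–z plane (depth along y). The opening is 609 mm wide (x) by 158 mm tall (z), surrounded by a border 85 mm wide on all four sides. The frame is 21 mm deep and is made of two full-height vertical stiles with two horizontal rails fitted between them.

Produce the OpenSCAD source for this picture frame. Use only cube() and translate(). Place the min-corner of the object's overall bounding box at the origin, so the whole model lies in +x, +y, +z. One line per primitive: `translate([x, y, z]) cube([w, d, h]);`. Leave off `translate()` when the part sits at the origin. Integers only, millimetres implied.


cube([85, 21, 328]);
translate([694, 0, 0]) cube([85, 21, 328]);
translate([85, 0, 0]) cube([609, 21, 85]);
translate([85, 0, 243]) cube([609, 21, 85]);


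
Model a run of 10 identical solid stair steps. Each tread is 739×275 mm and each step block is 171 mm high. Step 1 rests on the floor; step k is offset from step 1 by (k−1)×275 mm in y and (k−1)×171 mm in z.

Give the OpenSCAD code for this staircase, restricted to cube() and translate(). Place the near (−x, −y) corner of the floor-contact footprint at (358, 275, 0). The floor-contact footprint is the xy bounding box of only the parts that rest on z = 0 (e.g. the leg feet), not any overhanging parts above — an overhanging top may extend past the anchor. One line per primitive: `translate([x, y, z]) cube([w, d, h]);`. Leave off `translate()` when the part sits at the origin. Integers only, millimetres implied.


translate([358, 275, 0]) cube([739, 275, 171]);
translate([358, 550, 171]) cube([739, 275, 171]);
translate([358, 825, 342]) cube([739, 275, 171]);
translate([358, 1100, 513]) cube([739, 275, 171]);
translate([358, 1375, 684]) cube([739, 275, 171]);
translate([358, 1650, 855]) cube([739, 275, 171]);
translate([358, 1925, 1026]) cube([739, 275, 171]);
translate([358, 2200, 1197]) cube([739, 275, 171]);
translate([358, 2475, 1368]) cube([739, 275, 171]);
translate([358, 2750, 1539]) cube([739, 275, 171]);


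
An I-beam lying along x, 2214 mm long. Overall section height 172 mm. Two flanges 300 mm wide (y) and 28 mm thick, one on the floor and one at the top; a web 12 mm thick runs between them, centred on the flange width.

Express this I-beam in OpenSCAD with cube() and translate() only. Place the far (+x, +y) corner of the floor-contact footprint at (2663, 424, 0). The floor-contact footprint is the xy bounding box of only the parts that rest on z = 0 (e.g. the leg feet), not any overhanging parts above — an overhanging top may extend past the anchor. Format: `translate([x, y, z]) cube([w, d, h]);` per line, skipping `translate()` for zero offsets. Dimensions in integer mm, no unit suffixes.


translate([449, 124, 0]) cube([2214, 300, 28]);
translate([449, 268, 28]) cube([2214, 12, 116]);
translate([449, 124, 144]) cube([2214, 300, 28]);


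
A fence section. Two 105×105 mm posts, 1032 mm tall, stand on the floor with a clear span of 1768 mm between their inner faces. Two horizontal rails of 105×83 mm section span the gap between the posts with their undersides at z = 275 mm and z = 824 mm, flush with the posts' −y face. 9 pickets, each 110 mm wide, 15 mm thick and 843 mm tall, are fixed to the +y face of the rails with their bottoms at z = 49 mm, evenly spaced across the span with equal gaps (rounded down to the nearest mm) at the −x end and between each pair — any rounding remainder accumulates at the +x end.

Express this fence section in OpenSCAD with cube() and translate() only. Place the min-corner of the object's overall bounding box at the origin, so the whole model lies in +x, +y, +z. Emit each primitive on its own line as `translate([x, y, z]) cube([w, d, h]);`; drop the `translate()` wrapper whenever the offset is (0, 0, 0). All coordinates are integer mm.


cube([105, 105, 1032]);
translate([1873, 0, 0]) cube([105, 105, 1032]);
translate([105, 0, 275]) cube([1768, 105, 83]);
translate([105, 0, 824]) cube([1768, 105, 83]);
translate([182, 105, 49]) cube([110, 15, 843]);
translate([369, 105, 49]) cube([110, 15, 843]);
translate([556, 105, 49]) cube([110, 15, 843]);
translate([743, 105, 49]) cube([110, 15, 843]);
translate([930, 105, 49]) cube([110, 15, 843]);
translate([1117, 105, 49]) cube([110, 15, 843]);
translate([1304, 105, 49]) cube([110, 15, 843]);
translate([1491, 105, 49]) cube([110, 15, 843]);
translate([1678, 105, 49]) cube([110, 15, 843]);
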